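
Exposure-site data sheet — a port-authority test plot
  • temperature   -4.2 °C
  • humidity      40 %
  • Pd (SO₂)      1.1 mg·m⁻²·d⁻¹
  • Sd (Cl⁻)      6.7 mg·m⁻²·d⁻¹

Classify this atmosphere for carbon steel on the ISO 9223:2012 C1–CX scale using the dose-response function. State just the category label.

carbon steel: f(T) = +0.150·(T−10) [T≤10 °C] = -2.1300
  Pd branch = 1.77·Pd^0.52·e^(0.02·RH+f) = 0.4919 μm/a
  Cl⁻ term: 0.102·6.7^0.62·exp(0.033·40+0.04·-4.2) = 1.05
  sum: 0.4919 + 1.05 → r_corr = 1.542 μm/a
1.54 μm/a falls in (1.3, 25] for carbon steel → category C2

C2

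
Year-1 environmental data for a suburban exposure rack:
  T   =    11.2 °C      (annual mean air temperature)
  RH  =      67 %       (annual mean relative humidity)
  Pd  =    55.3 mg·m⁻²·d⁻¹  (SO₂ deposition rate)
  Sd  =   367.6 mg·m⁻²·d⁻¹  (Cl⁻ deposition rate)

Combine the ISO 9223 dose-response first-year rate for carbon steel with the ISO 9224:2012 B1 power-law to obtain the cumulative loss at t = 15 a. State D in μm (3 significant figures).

D(15) = 444 μm

carbon steel: temperature factor f = -0.054·(1.2) = -0.0648
  sulphur-dioxide contribution → 51.05 μm/a
  chloride contribution → 56.74 μm/a
  total first-year rate 107.8 μm/a
Power-law: D(15) = r_corr · 15^0.523
  D(15) = 107.8 × 15^0.523 = 107.8 × 4.122 = 444.3 μm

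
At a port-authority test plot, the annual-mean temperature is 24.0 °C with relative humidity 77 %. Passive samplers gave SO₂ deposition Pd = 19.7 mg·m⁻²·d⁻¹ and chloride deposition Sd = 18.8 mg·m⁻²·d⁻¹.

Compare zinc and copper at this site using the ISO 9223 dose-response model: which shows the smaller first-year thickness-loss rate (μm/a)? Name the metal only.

copper

zinc: T>10 °C ⇒ hinge -0.071·(24.0−10) = -0.9940
  sulphur-dioxide contribution → 0.612 μm/a
  chloride contribution → 1.327 μm/a
  total first-year rate 1.939 μm/a
copper: T>10 °C ⇒ hinge -0.080·(24.0−10) = -1.1200
  sulphur-dioxide contribution → 0.3527 μm/a
  chloride contribution → 1.173 μm/a
  ⇒ r_corr(copper) = 1.526 μm/a
Ordering by μm/a: zinc (1.94) > copper (1.53)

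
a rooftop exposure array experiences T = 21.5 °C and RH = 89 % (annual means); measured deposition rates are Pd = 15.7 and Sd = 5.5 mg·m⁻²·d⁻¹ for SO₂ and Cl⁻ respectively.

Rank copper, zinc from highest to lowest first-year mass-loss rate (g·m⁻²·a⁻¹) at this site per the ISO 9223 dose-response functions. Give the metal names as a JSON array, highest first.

copper: f(T) = -0.080·(T−10) [T>10 °C] = -0.9200
  sulphur-dioxide contribution → 0.8244 μm/a
  chloride contribution → 1.147 μm/a
  total first-year rate 1.972 μm/a
  mass loss = 1.972 μm/a × 8.96 g/cm³ = 17.67 g·m⁻²·a⁻¹
zinc: f(T) = -0.071·(T−10) [T>10 °C] = -0.8165
  sulphur-dioxide contribution → 1.149 μm/a
  chloride contribution → 0.5861 μm/a
  ⇒ r_corr(zinc) = 1.735 μm/a
  mass loss = 1.735 μm/a × 7.14 g/cm³ = 12.39 g·m⁻²·a⁻¹
Ordering by g·m⁻²·a⁻¹: copper (17.7) > zinc (12.4)

["copper", "zinc"]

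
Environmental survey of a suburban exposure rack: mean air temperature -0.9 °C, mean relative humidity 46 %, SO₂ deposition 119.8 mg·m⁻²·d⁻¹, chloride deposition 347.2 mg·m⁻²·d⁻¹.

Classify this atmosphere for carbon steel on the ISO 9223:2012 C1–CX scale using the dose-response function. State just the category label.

carbon steel: T≤10 °C ⇒ hinge +0.150·(-0.9−10) = -1.6350
  Pd branch = 1.77·Pd^0.52·e^(0.02·RH+f) = 10.43 μm/a
  Cl⁻ term: 0.102·347.2^0.62·exp(0.033·46+0.04·-0.9) = 16.88
  sum: 10.43 + 16.88 → r_corr = 27.31 μm/a
Category bounds: 25…50 μm/a bracket r_corr ⇒ C3

C3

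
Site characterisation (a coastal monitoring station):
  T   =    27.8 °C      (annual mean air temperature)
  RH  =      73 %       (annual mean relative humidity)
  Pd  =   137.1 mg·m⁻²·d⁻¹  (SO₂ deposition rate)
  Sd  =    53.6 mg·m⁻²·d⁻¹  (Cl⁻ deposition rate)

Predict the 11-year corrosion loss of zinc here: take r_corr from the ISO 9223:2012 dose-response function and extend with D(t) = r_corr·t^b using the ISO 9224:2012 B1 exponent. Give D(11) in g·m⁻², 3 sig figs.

D(11) = 208 g·m⁻²

zinc: temperature factor f = -0.071·(17.8) = -1.2638
  Pd branch = 0.0129·Pd^0.44·e^(0.046·RH+f) = 0.9128 μm/a
  Sd branch = 0.0175·Sd^0.57·e^(0.008·RH+0.085·T) = 3.225 μm/a
  sum: 0.9128 + 3.225 → r_corr = 4.138 μm/a
Power-law: D(11) = r_corr · 11^0.813
  D(11) = 4.138 × 11^0.813 = 4.138 × 7.025 = 29.07 μm
  Mass loss = 29.07 μm × 7.14 g/cm³ = 207.5 g·m⁻²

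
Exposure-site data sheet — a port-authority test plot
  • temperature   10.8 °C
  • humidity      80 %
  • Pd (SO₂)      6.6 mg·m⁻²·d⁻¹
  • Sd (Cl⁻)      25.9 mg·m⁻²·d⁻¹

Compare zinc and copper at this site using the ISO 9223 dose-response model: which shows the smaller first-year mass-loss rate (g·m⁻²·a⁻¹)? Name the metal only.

zinc

zinc: T>10 °C ⇒ hinge -0.071·(10.8−10) = -0.0568
  SO₂ term: 0.0129·6.6^0.44·exp(0.046·80-0.0568) = 1.108
  Sd branch = 0.0175·Sd^0.57·e^(0.008·RH+0.085·T) = 0.5312 μm/a
  sum: 1.108 + 0.5312 → r_corr = 1.64 μm/a
  mass loss = 1.64 μm/a × 7.14 g/cm³ = 11.71 g·m⁻²·a⁻¹
copper: temperature factor f = -0.080·(0.8) = -0.0640
  SO₂ term: 0.0053·6.6^0.26·exp(0.059·80-0.0640) = 0.9108
  Sd branch = 0.01025·Sd^0.27·e^(0.036·RH+0.049·T) = 0.7463 μm/a
  r_corr = 0.9108 + 0.7463 = 1.657 μm/a
  mass loss = 1.657 μm/a × 8.96 g/cm³ = 14.85 g·m⁻²·a⁻¹
Ordering by g·m⁻²·a⁻¹: copper (14.8) > zinc (11.7)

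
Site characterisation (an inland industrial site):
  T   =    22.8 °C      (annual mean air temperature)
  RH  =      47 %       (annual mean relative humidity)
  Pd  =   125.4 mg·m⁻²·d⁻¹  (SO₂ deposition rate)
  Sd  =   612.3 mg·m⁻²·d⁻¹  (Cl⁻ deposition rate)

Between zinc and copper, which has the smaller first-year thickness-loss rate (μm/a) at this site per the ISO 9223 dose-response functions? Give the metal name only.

zinc: temperature factor f = -0.071·(12.8) = -0.9088
  SO₂ term: 0.0129·125.4^0.44·exp(0.046·47-0.9088) = 0.3785
  Sd branch = 0.0175·Sd^0.57·e^(0.008·RH+0.085·T) = 6.864 μm/a
  r_corr = 0.3785 + 6.864 = 7.242 μm/a
copper: f(T) = -0.080·(T−10) [T>10 °C] = -1.0240
  Pd branch = 0.0053·Pd^0.26·e^(0.059·RH+f) = 0.107 μm/a
  Sd branch = 0.01025·Sd^0.27·e^(0.036·RH+0.049·T) = 0.9621 μm/a
  r_corr = 0.107 + 0.9621 = 1.069 μm/a
Ordering by μm/a: zinc (7.24) > copper (1.07)

copper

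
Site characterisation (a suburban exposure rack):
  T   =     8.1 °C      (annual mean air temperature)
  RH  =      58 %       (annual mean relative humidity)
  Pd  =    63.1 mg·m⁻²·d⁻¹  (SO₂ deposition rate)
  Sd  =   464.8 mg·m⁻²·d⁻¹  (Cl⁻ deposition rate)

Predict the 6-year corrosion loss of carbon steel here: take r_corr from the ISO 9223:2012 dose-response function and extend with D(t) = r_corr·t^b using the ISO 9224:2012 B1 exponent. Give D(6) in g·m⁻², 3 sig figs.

D(6) = 1.60e+03 g·m⁻²

carbon steel: T≤10 °C ⇒ hinge +0.150·(8.1−10) = -0.2850
  Pd branch = 1.77·Pd^0.52·e^(0.02·RH+f) = 36.64 μm/a
  Sd branch = 0.102·Sd^0.62·e^(0.033·RH+0.04·T) = 43.08 μm/a
  sum: 36.64 + 43.08 → r_corr = 79.72 μm/a
Power-law: D(6) = r_corr · 6^0.523
  D(6) = 79.72 × 6^0.523 = 79.72 × 2.553 = 203.5 μm
  Mass loss = 203.5 μm × 7.85 g/cm³ = 1597 g·m⁻²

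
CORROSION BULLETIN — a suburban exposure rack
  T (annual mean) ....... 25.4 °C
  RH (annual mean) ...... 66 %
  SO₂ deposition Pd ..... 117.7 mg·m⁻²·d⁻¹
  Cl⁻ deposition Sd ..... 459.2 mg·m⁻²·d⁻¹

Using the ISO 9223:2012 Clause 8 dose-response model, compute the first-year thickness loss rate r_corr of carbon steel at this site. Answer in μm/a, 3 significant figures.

r_corr = 146 μm/a

carbon steel: f(T) = -0.054·(T−10) [T>10 °C] = -0.8316
  Pd branch = 1.77·Pd^0.52·e^(0.02·RH+f) = 34.43 μm/a
  Cl⁻ term: 0.102·459.2^0.62·exp(0.033·66+0.04·25.4) = 111.2
  r_corr = 34.43 + 111.2 = 145.6 μm/a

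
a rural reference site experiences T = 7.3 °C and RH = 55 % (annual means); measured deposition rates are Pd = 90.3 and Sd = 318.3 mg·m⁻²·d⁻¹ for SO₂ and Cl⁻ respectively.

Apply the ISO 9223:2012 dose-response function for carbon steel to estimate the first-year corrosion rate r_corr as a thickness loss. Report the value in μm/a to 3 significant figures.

carbon steel: T≤10 °C ⇒ hinge +0.150·(7.3−10) = -0.4050
  sulphur-dioxide contribution → 36.88 μm/a
  chloride contribution → 29.88 μm/a
  ⇒ r_corr(carbon steel) = 66.76 μm/a

r_corr = 66.8 μm/a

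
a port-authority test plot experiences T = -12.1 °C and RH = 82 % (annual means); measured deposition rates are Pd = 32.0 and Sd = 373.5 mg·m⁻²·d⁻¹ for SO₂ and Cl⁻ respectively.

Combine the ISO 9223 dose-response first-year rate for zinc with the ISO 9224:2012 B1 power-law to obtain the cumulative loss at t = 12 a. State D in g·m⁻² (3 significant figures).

zinc: temperature factor f = +0.038·(-22.1) = -0.8398
  Pd branch = 0.0129·Pd^0.44·e^(0.046·RH+f) = 1.112 μm/a
  Sd branch = 0.0175·Sd^0.57·e^(0.008·RH+0.085·T) = 0.3528 μm/a
  r_corr = 1.112 + 0.3528 = 1.465 μm/a
Power-law: D(12) = r_corr · 12^0.813
  D(12) = 1.465 × 12^0.813 = 1.465 × 7.54 = 11.05 μm
  Mass loss = 11.05 μm × 7.14 g/cm³ = 78.88 g·m⁻²

D(12) = 78.9 g·m⁻²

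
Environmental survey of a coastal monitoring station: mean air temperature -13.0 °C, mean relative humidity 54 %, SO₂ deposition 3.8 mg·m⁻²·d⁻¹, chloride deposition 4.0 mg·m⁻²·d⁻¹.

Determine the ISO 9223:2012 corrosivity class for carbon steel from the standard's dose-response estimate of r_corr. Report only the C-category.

C1

carbon steel: f(T) = +0.150·(T−10) [T≤10 °C] = -3.4500
  SO₂ term: 1.77·3.8^0.52·exp(0.02·54-3.4500) = 0.3313
  Cl⁻ term: 0.102·4.0^0.62·exp(0.033·54+0.04·-13.0) = 0.8511
  r_corr = 0.3313 + 0.8511 = 1.182 μm/a
1.18 μm/a falls in (0, 1.3] for carbon steel → category C1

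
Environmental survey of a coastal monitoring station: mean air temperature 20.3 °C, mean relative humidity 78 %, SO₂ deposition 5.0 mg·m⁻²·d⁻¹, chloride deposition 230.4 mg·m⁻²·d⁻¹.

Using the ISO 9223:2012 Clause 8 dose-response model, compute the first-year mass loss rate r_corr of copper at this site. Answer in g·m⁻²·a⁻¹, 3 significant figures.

r_corr = 21.0 g·m⁻²·a⁻¹

copper: T>10 °C ⇒ hinge -0.080·(20.3−10) = -0.8240
  SO₂ term: 0.0053·5.0^0.26·exp(0.059·78-0.8240) = 0.3522
  Sd branch = 0.01025·Sd^0.27·e^(0.036·RH+0.049·T) = 1.996 μm/a
  sum: 0.3522 + 1.996 → r_corr = 2.348 μm/a
Convert to mass loss: 2.348 μm/a × 8.96 g/cm³ = 21.04 g·m⁻²·a⁻¹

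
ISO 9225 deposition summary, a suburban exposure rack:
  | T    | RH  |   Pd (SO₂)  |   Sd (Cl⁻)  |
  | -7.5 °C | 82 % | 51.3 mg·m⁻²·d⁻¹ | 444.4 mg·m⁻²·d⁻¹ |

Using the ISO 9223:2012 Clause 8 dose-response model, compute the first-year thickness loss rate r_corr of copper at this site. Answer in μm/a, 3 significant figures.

r_corr = 0.910 μm/a

copper: f(T) = +0.126·(T−10) [T≤10 °C] = -2.2050
  sulphur-dioxide contribution → 0.2053 μm/a
  chloride contribution → 0.7048 μm/a
  total first-year rate 0.9101 μm/a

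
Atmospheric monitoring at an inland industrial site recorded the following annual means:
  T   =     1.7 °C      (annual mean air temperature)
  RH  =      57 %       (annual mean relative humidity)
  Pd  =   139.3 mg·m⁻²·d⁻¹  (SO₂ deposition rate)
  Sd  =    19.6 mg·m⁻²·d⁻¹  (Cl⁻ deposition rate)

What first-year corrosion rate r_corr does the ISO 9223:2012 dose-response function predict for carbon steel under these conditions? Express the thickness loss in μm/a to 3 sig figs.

r_corr = 25.3 μm/a

carbon steel: f(T) = +0.150·(T−10) [T≤10 °C] = -1.2450
  Pd branch = 1.77·Pd^0.52·e^(0.02·RH+f) = 20.76 μm/a
  Sd branch = 0.102·Sd^0.62·e^(0.033·RH+0.04·T) = 4.531 μm/a
  sum: 20.76 + 4.531 → r_corr = 25.29 μm/a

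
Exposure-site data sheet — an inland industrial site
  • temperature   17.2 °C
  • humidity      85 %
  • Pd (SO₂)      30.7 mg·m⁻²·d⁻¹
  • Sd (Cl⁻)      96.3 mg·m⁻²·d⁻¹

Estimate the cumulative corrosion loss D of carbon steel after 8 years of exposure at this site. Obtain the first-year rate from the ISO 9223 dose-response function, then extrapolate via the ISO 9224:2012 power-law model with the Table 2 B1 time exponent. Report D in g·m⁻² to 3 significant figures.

D(8) = 2.23e+03 g·m⁻²

carbon steel: temperature factor f = -0.054·(7.2) = -0.3888
  SO₂ term: 1.77·30.7^0.52·exp(0.02·85-0.3888) = 38.97
  Sd branch = 0.102·Sd^0.62·e^(0.033·RH+0.04·T) = 56.94 μm/a
  sum: 38.97 + 56.94 → r_corr = 95.91 μm/a
Long-term exponent b (ISO 9224 Table 2, B1) = 0.523
  D(8) = 95.91 × 8^0.523 = 95.91 × 2.967 = 284.6 μm
  Mass loss = 284.6 μm × 7.85 g/cm³ = 2234 g·m⁻²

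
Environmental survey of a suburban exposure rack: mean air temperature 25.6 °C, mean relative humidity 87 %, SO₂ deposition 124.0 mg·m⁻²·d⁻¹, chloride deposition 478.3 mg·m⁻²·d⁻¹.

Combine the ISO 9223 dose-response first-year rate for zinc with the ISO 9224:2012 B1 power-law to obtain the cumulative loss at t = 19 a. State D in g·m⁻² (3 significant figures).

D(19) = 967 g·m⁻²

zinc: temperature factor f = -0.071·(15.6) = -1.1076
  Pd branch = 0.0129·Pd^0.44·e^(0.046·RH+f) = 1.944 μm/a
  Cl⁻ term: 0.0175·478.3^0.57·exp(0.008·87+0.085·25.6) = 10.42
  sum: 1.944 + 10.42 → r_corr = 12.36 μm/a
Long-term exponent b (ISO 9224 Table 2, B1) = 0.813
  D(19) = 12.36 × 19^0.813 = 12.36 × 10.96 = 135.4 μm
  Mass loss = 135.4 μm × 7.14 g/cm³ = 966.9 g·m⁻²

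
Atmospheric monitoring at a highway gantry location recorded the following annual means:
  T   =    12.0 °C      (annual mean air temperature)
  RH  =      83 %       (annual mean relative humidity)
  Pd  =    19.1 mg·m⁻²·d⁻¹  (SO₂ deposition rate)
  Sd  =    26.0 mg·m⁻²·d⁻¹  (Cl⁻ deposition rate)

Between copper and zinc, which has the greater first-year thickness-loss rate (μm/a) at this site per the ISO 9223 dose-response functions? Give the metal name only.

zinc

copper: f(T) = -0.080·(T−10) [T>10 °C] = -0.1600
  SO₂ term: 0.0053·19.1^0.26·exp(0.059·83-0.1600) = 1.302
  Sd branch = 0.01025·Sd^0.27·e^(0.036·RH+0.049·T) = 0.8827 μm/a
  r_corr = 1.302 + 0.8827 = 2.185 μm/a
zinc: temperature factor f = -0.071·(2.0) = -0.1420
  SO₂ term: 0.0129·19.1^0.44·exp(0.046·83-0.1420) = 1.865
  Cl⁻ term: 0.0175·26.0^0.57·exp(0.008·83+0.085·12.0) = 0.6038
  sum: 1.865 + 0.6038 → r_corr = 2.469 μm/a
Ordering by μm/a: zinc (2.47) > copper (2.18)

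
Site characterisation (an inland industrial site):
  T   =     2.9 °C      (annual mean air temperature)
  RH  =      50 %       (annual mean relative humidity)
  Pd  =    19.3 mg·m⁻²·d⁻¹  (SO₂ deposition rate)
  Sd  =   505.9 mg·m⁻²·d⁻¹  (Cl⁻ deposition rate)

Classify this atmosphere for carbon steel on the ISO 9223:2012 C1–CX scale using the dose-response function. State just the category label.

carbon steel: T≤10 °C ⇒ hinge +0.150·(2.9−10) = -1.0650
  SO₂ term: 1.77·19.3^0.52·exp(0.02·50-1.0650) = 7.731
  Sd branch = 0.102·Sd^0.62·e^(0.033·RH+0.04·T) = 28.32 μm/a
  sum: 7.731 + 28.32 → r_corr = 36.05 μm/a
Category bounds: 25…50 μm/a bracket r_corr ⇒ C3

C3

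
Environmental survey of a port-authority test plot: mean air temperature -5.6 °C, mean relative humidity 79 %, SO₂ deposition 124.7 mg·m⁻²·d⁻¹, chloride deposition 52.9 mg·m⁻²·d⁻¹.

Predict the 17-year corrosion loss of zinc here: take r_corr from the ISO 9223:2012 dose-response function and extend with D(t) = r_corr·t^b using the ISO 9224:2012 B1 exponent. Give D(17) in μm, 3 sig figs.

zinc: f(T) = +0.038·(T−10) [T≤10 °C] = -0.5928
  Pd branch = 0.0129·Pd^0.44·e^(0.046·RH+f) = 2.257 μm/a
  Sd branch = 0.0175·Sd^0.57·e^(0.008·RH+0.085·T) = 0.1964 μm/a
  sum: 2.257 + 0.1964 → r_corr = 2.453 μm/a
ISO 9224: D(t) = r_corr · t^b with b = 0.813 (zinc, B1)
  D(17) = 2.453 × 17^0.813 = 2.453 × 10.01 = 24.55 μm

D(17) = 24.6 μm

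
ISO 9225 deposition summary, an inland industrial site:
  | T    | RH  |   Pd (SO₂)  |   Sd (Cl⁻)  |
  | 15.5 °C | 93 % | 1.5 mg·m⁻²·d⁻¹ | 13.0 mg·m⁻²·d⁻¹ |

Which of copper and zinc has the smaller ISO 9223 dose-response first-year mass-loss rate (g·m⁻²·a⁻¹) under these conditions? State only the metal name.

zinc

copper: T>10 °C ⇒ hinge -0.080·(15.5−10) = -0.4400
  SO₂ term: 0.0053·1.5^0.26·exp(0.059·93-0.4400) = 0.9161
  Cl⁻ term: 0.01025·13.0^0.27·exp(0.036·93+0.049·15.5) = 1.246
  sum: 0.9161 + 1.246 → r_corr = 2.162 μm/a
  mass loss = 2.162 μm/a × 8.96 g/cm³ = 19.37 g·m⁻²·a⁻¹
zinc: f(T) = -0.071·(T−10) [T>10 °C] = -0.3905
  SO₂ term: 0.0129·1.5^0.44·exp(0.046·93-0.3905) = 0.7523
  Sd branch = 0.0175·Sd^0.57·e^(0.008·RH+0.085·T) = 0.5933 μm/a
  sum: 0.7523 + 0.5933 → r_corr = 1.346 μm/a
  mass loss = 1.346 μm/a × 7.14 g/cm³ = 9.608 g·m⁻²·a⁻¹
Ordering by g·m⁻²·a⁻¹: copper (19.4) > zinc (9.61)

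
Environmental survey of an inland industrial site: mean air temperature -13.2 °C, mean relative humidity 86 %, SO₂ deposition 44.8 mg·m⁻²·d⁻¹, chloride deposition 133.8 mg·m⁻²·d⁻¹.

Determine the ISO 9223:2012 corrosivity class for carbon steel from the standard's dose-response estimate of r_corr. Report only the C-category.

carbon steel: T≤10 °C ⇒ hinge +0.150·(-13.2−10) = -3.4800
  SO₂ term: 1.77·44.8^0.52·exp(0.02·86-3.4800) = 2.199
  Cl⁻ term: 0.102·133.8^0.62·exp(0.033·86+0.04·-13.2) = 21.39
  sum: 2.199 + 21.39 → r_corr = 23.59 μm/a
Category bounds: 1.3…25 μm/a bracket r_corr ⇒ C2

C2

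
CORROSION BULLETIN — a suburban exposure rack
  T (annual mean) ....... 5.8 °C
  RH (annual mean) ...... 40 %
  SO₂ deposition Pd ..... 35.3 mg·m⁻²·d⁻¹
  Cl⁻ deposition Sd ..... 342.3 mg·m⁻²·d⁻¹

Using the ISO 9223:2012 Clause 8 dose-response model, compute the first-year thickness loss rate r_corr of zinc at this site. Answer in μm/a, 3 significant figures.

zinc: T≤10 °C ⇒ hinge +0.038·(5.8−10) = -0.1596
  sulphur-dioxide contribution → 0.3322 μm/a
  chloride contribution → 1.098 μm/a
  ⇒ r_corr(zinc) = 1.431 μm/a

r_corr = 1.43 μm/a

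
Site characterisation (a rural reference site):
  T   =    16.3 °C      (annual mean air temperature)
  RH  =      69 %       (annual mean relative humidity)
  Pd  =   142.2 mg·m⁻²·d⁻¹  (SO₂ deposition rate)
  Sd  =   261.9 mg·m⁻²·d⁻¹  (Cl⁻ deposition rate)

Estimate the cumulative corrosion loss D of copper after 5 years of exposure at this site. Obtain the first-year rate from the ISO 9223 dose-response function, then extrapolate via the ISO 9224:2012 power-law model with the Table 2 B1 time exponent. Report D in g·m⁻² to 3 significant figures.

D(5) = 50.0 g·m⁻²

copper: temperature factor f = -0.080·(6.3) = -0.5040
  sulphur-dioxide contribution → 0.681 μm/a
  chloride contribution → 1.228 μm/a
  total first-year rate 1.909 μm/a
Power-law: D(5) = r_corr · 5^0.667
  D(5) = 1.909 × 5^0.667 = 1.909 × 2.926 = 5.586 μm
  Mass loss = 5.586 μm × 8.96 g/cm³ = 50.05 g·m⁻²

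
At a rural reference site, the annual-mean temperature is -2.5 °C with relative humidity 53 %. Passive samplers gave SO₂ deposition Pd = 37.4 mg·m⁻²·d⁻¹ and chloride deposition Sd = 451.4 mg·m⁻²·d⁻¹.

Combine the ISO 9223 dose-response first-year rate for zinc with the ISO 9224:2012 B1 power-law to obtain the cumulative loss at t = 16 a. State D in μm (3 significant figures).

D(16) = 11.0 μm

zinc: T≤10 °C ⇒ hinge +0.038·(-2.5−10) = -0.4750
  Pd branch = 0.0129·Pd^0.44·e^(0.046·RH+f) = 0.452 μm/a
  Cl⁻ term: 0.0175·451.4^0.57·exp(0.008·53+0.085·-2.5) = 0.7047
  sum: 0.452 + 0.7047 → r_corr = 1.157 μm/a
Long-term exponent b (ISO 9224 Table 2, B1) = 0.813
  D(16) = 1.157 × 16^0.813 = 1.157 × 9.527 = 11.02 μm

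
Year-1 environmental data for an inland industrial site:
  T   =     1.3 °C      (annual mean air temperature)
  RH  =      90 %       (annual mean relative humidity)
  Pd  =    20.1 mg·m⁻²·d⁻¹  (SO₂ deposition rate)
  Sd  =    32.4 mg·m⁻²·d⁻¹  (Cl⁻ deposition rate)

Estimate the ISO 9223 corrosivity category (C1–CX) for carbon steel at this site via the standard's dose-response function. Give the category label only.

C3

carbon steel: f(T) = +0.150·(T−10) [T≤10 °C] = -1.3050
  Pd branch = 1.77·Pd^0.52·e^(0.02·RH+f) = 13.82 μm/a
  Cl⁻ term: 0.102·32.4^0.62·exp(0.033·90+0.04·1.3) = 18.1
  sum: 13.82 + 18.1 → r_corr = 31.92 μm/a
ISO 9223 Table 2 (carbon steel): 25 < 31.9 ≤ 50 μm/a ⇒ C3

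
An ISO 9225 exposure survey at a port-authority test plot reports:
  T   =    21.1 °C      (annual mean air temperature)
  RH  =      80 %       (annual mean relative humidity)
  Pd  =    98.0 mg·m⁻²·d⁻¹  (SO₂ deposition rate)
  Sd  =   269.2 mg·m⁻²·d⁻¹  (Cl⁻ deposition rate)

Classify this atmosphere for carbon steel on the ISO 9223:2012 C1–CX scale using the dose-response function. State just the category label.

carbon steel: f(T) = -0.054·(T−10) [T>10 °C] = -0.5994
  Pd branch = 1.77·Pd^0.52·e^(0.02·RH+f) = 52.24 μm/a
  Sd branch = 0.102·Sd^0.62·e^(0.033·RH+0.04·T) = 106.7 μm/a
  r_corr = 52.24 + 106.7 = 159 μm/a
ISO 9223 Table 2 (carbon steel): 80 < 159 ≤ 200 μm/a ⇒ C5

C5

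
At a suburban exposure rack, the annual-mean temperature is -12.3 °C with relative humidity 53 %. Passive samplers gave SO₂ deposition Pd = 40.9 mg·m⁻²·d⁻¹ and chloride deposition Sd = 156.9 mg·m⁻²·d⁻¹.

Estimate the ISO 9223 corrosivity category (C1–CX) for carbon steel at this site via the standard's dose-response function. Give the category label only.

carbon steel: temperature factor f = +0.150·(-22.3) = -3.3450
  SO₂ term: 1.77·40.9^0.52·exp(0.02·53-3.3450) = 1.241
  Cl⁻ term: 0.102·156.9^0.62·exp(0.033·53+0.04·-12.3) = 8.237
  sum: 1.241 + 8.237 → r_corr = 9.478 μm/a
9.48 μm/a falls in (1.3, 25] for carbon steel → category C2

C2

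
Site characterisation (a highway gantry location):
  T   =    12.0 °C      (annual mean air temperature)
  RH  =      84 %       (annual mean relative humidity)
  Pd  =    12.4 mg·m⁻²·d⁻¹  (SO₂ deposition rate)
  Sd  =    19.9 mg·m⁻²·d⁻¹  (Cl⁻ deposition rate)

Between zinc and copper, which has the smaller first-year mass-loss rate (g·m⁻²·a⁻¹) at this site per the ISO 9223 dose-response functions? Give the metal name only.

zinc

zinc: temperature factor f = -0.071·(2.0) = -0.1420
  SO₂ term: 0.0129·12.4^0.44·exp(0.046·84-0.1420) = 1.615
  Sd branch = 0.0175·Sd^0.57·e^(0.008·RH+0.085·T) = 0.5226 μm/a
  sum: 1.615 + 0.5226 → r_corr = 2.138 μm/a
  mass loss = 2.138 μm/a × 7.14 g/cm³ = 15.26 g·m⁻²·a⁻¹
copper: temperature factor f = -0.080·(2.0) = -0.1600
  SO₂ term: 0.0053·12.4^0.26·exp(0.059·84-0.1600) = 1.234
  Cl⁻ term: 0.01025·19.9^0.27·exp(0.036·84+0.049·12.0) = 0.8513
  sum: 1.234 + 0.8513 → r_corr = 2.086 μm/a
  mass loss = 2.086 μm/a × 8.96 g/cm³ = 18.69 g·m⁻²·a⁻¹
Ordering by g·m⁻²·a⁻¹: copper (18.7) > zinc (15.3)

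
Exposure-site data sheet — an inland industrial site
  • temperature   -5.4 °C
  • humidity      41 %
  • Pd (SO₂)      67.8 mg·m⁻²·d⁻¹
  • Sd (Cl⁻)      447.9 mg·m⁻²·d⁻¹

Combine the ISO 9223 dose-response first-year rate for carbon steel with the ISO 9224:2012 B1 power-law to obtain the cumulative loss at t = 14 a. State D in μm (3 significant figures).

carbon steel: f(T) = +0.150·(T−10) [T≤10 °C] = -2.3100
  Pd branch = 1.77·Pd^0.52·e^(0.02·RH+f) = 3.574 μm/a
  Cl⁻ term: 0.102·447.9^0.62·exp(0.033·41+0.04·-5.4) = 14
  sum: 3.574 + 14 → r_corr = 17.57 μm/a
ISO 9224: D(t) = r_corr · t^b with b = 0.523 (carbon steel, B1)
  D(14) = 17.57 × 14^0.523 = 17.57 × 3.976 = 69.87 μm

D(14) = 69.9 μm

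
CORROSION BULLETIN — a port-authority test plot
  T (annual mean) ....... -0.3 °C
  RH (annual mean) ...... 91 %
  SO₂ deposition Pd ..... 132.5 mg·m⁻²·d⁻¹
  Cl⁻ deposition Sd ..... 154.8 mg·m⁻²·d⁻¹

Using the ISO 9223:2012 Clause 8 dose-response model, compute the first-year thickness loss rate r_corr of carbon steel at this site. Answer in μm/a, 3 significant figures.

r_corr = 75.8 μm/a

carbon steel: f(T) = +0.150·(T−10) [T≤10 °C] = -1.5450
  SO₂ term: 1.77·132.5^0.52·exp(0.02·91-1.5450) = 29.58
  Cl⁻ term: 0.102·154.8^0.62·exp(0.033·91+0.04·-0.3) = 46.26
  r_corr = 29.58 + 46.26 = 75.84 μm/a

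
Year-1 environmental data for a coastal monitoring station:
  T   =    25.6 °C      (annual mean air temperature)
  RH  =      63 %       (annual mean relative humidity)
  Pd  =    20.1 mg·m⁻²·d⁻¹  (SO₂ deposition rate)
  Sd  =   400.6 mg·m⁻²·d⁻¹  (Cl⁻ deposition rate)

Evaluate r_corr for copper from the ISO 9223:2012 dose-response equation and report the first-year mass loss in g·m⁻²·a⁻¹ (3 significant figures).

r_corr = 16.9 g·m⁻²·a⁻¹

copper: temperature factor f = -0.080·(15.6) = -1.2480
  SO₂ term: 0.0053·20.1^0.26·exp(0.059·63-1.2480) = 0.1366
  Cl⁻ term: 0.01025·400.6^0.27·exp(0.036·63+0.049·25.6) = 1.751
  sum: 0.1366 + 1.751 → r_corr = 1.887 μm/a
Convert to mass loss: 1.887 μm/a × 8.96 g/cm³ = 16.91 g·m⁻²·a⁻¹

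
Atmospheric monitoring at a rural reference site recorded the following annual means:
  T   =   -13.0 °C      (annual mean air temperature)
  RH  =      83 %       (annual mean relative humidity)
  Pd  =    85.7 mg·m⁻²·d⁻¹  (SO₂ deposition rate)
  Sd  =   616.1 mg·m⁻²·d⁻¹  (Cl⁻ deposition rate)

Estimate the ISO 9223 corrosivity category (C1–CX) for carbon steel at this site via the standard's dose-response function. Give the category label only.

C4

carbon steel: f(T) = +0.150·(T−10) [T≤10 °C] = -3.4500
  Pd branch = 1.77·Pd^0.52·e^(0.02·RH+f) = 2.99 μm/a
  Cl⁻ term: 0.102·616.1^0.62·exp(0.033·83+0.04·-13.0) = 50.34
  sum: 2.99 + 50.34 → r_corr = 53.33 μm/a
53.3 μm/a falls in (50, 80] for carbon steel → category C4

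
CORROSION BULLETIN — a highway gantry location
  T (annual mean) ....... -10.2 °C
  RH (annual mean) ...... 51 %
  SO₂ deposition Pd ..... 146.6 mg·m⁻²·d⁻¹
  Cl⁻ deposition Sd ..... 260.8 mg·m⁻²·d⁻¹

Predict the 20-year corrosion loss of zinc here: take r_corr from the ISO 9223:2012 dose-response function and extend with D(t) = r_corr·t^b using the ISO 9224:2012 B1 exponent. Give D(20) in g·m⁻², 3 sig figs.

D(20) = 67.3 g·m⁻²

zinc: f(T) = +0.038·(T−10) [T≤10 °C] = -0.7676
  SO₂ term: 0.0129·146.6^0.44·exp(0.046·51-0.7676) = 0.5613
  Sd branch = 0.0175·Sd^0.57·e^(0.008·RH+0.085·T) = 0.2636 μm/a
  sum: 0.5613 + 0.2636 → r_corr = 0.8249 μm/a
ISO 9224: D(t) = r_corr · t^b with b = 0.813 (zinc, B1)
  D(20) = 0.8249 × 20^0.813 = 0.8249 × 11.42 = 9.422 μm
  Mass loss = 9.422 μm × 7.14 g/cm³ = 67.27 g·m⁻²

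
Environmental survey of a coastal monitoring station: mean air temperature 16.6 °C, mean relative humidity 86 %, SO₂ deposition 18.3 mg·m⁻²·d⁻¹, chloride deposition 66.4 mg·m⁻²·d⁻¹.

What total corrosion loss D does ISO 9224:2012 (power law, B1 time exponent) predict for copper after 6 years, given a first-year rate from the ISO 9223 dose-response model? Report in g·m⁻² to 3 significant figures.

D(6) = 78.5 g·m⁻²

copper: T>10 °C ⇒ hinge -0.080·(16.6−10) = -0.5280
  SO₂ term: 0.0053·18.3^0.26·exp(0.059·86-0.5280) = 1.064
  Sd branch = 0.01025·Sd^0.27·e^(0.036·RH+0.049·T) = 1.587 μm/a
  r_corr = 1.064 + 1.587 = 2.651 μm/a
Long-term exponent b (ISO 9224 Table 2, B1) = 0.667
  D(6) = 2.651 × 6^0.667 = 2.651 × 3.304 = 8.757 μm
  Mass loss = 8.757 μm × 8.96 g/cm³ = 78.46 g·m⁻²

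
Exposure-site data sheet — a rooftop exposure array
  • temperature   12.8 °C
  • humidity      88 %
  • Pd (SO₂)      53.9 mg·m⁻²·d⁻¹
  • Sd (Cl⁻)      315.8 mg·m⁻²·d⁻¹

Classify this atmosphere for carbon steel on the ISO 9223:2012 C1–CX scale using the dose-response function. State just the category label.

C5

carbon steel: T>10 °C ⇒ hinge -0.054·(12.8−10) = -0.1512
  sulphur-dioxide contribution → 70.32 μm/a
  chloride contribution → 110.1 μm/a
  ⇒ r_corr(carbon steel) = 180.4 μm/a
180 μm/a falls in (80, 200] for carbon steel → category C5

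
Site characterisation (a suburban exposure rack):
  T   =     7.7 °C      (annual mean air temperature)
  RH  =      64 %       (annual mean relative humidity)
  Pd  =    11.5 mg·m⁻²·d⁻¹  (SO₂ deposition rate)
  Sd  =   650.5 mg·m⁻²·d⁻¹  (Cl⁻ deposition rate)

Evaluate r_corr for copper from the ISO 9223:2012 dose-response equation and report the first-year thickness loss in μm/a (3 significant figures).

r_corr = 1.19 μm/a

copper: T≤10 °C ⇒ hinge +0.126·(7.7−10) = -0.2898
  sulphur-dioxide contribution → 0.3267 μm/a
  chloride contribution → 0.8605 μm/a
  ⇒ r_corr(copper) = 1.187 μm/a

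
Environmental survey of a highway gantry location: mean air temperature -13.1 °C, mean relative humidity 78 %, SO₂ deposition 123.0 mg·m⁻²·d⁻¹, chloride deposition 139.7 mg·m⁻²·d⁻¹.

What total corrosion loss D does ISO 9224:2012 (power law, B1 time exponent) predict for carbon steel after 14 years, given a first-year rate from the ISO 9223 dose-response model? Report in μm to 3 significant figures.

carbon steel: T≤10 °C ⇒ hinge +0.150·(-13.1−10) = -3.4650
  Pd branch = 1.77·Pd^0.52·e^(0.02·RH+f) = 3.217 μm/a
  Cl⁻ term: 0.102·139.7^0.62·exp(0.033·78+0.04·-13.1) = 16.94
  sum: 3.217 + 16.94 → r_corr = 20.16 μm/a
Power-law: D(14) = r_corr · 14^0.523
  D(14) = 20.16 × 14^0.523 = 20.16 × 3.976 = 80.14 μm

D(14) = 80.1 μm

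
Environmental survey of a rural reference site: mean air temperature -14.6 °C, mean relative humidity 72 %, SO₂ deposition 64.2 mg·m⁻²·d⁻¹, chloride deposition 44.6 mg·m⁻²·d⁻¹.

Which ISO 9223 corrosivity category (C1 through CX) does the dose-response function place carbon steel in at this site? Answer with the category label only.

C2

carbon steel: T≤10 °C ⇒ hinge +0.150·(-14.6−10) = -3.6900
  Pd branch = 1.77·Pd^0.52·e^(0.02·RH+f) = 1.625 μm/a
  Cl⁻ term: 0.102·44.6^0.62·exp(0.033·72+0.04·-14.6) = 6.448
  sum: 1.625 + 6.448 → r_corr = 8.073 μm/a
Category bounds: 1.3…25 μm/a bracket r_corr ⇒ C2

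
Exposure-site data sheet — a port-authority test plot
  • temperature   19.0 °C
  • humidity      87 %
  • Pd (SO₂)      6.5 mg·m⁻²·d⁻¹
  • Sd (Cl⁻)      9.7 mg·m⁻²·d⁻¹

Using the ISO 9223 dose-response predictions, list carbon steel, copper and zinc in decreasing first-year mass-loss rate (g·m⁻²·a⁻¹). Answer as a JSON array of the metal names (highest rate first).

["carbon steel", "copper", "zinc"]

carbon steel: T>10 °C ⇒ hinge -0.054·(19.0−10) = -0.4860
  SO₂ term: 1.77·6.5^0.52·exp(0.02·87-0.4860) = 16.42
  Sd branch = 0.102·Sd^0.62·e^(0.033·RH+0.04·T) = 15.75 μm/a
  r_corr = 16.42 + 15.75 = 32.17 μm/a
  mass loss = 32.17 μm/a × 7.85 g/cm³ = 252.5 g·m⁻²·a⁻¹
copper: f(T) = -0.080·(T−10) [T>10 °C] = -0.7200
  SO₂ term: 0.0053·6.5^0.26·exp(0.059·87-0.7200) = 0.7115
  Sd branch = 0.01025·Sd^0.27·e^(0.036·RH+0.049·T) = 1.101 μm/a
  r_corr = 0.7115 + 1.101 = 1.812 μm/a
  mass loss = 1.812 μm/a × 8.96 g/cm³ = 16.24 g·m⁻²·a⁻¹
zinc: temperature factor f = -0.071·(9.0) = -0.6390
  SO₂ term: 0.0129·6.5^0.44·exp(0.046·87-0.6390) = 0.8488
  Sd branch = 0.0175·Sd^0.57·e^(0.008·RH+0.085·T) = 0.6444 μm/a
  r_corr = 0.8488 + 0.6444 = 1.493 μm/a
  mass loss = 1.493 μm/a × 7.14 g/cm³ = 10.66 g·m⁻²·a⁻¹
Ordering by g·m⁻²·a⁻¹: carbon steel (253) > copper (16.2) > zinc (10.7)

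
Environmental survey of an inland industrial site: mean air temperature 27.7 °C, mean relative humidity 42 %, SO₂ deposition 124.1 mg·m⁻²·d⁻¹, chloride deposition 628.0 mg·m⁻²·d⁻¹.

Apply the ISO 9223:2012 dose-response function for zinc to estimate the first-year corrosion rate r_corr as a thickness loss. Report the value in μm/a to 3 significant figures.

r_corr = 10.4 μm/a

zinc: temperature factor f = -0.071·(17.7) = -1.2567
  Pd branch = 0.0129·Pd^0.44·e^(0.046·RH+f) = 0.2114 μm/a
  Sd branch = 0.0175·Sd^0.57·e^(0.008·RH+0.085·T) = 10.15 μm/a
  r_corr = 0.2114 + 10.15 = 10.36 μm/a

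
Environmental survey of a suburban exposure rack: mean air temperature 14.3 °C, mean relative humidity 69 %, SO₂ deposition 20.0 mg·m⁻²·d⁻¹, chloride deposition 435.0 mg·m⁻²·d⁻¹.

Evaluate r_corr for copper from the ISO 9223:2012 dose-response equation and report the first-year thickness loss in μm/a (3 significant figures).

copper: temperature factor f = -0.080·(4.3) = -0.3440
  sulphur-dioxide contribution → 0.4799 μm/a
  chloride contribution → 1.277 μm/a
  ⇒ r_corr(copper) = 1.757 μm/a

r_corr = 1.76 μm/a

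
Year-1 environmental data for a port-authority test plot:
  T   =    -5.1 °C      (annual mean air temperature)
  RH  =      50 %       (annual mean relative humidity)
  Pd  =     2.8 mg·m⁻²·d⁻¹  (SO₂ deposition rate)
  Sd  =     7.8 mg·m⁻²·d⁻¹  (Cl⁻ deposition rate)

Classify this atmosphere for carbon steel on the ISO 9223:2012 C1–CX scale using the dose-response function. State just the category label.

carbon steel: temperature factor f = +0.150·(-15.1) = -2.2650
  SO₂ term: 1.77·2.8^0.52·exp(0.02·50-2.2650) = 0.8533
  Sd branch = 0.102·Sd^0.62·e^(0.033·RH+0.04·T) = 1.548 μm/a
  r_corr = 0.8533 + 1.548 = 2.401 μm/a
ISO 9223 Table 2 (carbon steel): 1.3 < 2.4 ≤ 25 μm/a ⇒ C2

C2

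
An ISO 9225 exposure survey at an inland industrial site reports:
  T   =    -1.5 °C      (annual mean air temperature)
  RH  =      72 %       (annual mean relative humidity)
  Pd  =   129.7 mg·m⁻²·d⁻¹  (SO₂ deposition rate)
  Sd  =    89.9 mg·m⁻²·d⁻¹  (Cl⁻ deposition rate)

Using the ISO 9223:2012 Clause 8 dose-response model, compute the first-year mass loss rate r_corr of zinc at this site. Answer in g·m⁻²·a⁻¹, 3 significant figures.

zinc: temperature factor f = +0.038·(-11.5) = -0.4370
  SO₂ term: 0.0129·129.7^0.44·exp(0.046·72-0.4370) = 1.945
  Sd branch = 0.0175·Sd^0.57·e^(0.008·RH+0.085·T) = 0.356 μm/a
  r_corr = 1.945 + 0.356 = 2.301 μm/a
Convert to mass loss: 2.301 μm/a × 7.14 g/cm³ = 16.43 g·m⁻²·a⁻¹

r_corr = 16.4 g·m⁻²·a⁻¹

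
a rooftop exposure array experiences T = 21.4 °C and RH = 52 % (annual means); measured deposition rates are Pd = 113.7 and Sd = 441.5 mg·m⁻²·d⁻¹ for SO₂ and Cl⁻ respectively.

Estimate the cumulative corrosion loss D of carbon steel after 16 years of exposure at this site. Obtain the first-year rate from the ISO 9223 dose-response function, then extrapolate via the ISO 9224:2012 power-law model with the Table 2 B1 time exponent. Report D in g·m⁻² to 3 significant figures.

D(16) = 3.01e+03 g·m⁻²

carbon steel: temperature factor f = -0.054·(11.4) = -0.6156
  SO₂ term: 1.77·113.7^0.52·exp(0.02·52-0.6156) = 31.72
  Cl⁻ term: 0.102·441.5^0.62·exp(0.033·52+0.04·21.4) = 58.27
  r_corr = 31.72 + 58.27 = 89.99 μm/a
Long-term exponent b (ISO 9224 Table 2, B1) = 0.523
  D(16) = 89.99 × 16^0.523 = 89.99 × 4.263 = 383.7 μm
  Mass loss = 383.7 μm × 7.85 g/cm³ = 3012 g·m⁻²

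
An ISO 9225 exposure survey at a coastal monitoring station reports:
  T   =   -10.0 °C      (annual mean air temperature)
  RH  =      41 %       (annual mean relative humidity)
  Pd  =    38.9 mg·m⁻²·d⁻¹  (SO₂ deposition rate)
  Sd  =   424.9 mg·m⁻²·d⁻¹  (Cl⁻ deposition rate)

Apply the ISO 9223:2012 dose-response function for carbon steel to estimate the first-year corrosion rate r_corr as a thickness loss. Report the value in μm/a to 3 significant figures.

carbon steel: f(T) = +0.150·(T−10) [T≤10 °C] = -3.0000
  sulphur-dioxide contribution → 1.343 μm/a
  chloride contribution → 11.27 μm/a
  total first-year rate 12.62 μm/a

r_corr = 12.6 μm/a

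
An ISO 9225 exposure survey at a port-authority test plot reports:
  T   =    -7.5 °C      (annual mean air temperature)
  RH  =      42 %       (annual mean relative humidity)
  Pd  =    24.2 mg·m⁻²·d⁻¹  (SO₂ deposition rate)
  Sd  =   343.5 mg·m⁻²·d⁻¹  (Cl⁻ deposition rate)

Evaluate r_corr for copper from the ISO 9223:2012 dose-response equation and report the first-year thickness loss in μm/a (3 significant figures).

r_corr = 0.172 μm/a

copper: temperature factor f = +0.126·(-17.5) = -2.2050
  Pd branch = 0.0053·Pd^0.26·e^(0.059·RH+f) = 0.01595 μm/a
  Sd branch = 0.01025·Sd^0.27·e^(0.036·RH+0.049·T) = 0.1558 μm/a
  r_corr = 0.01595 + 0.1558 = 0.1717 μm/a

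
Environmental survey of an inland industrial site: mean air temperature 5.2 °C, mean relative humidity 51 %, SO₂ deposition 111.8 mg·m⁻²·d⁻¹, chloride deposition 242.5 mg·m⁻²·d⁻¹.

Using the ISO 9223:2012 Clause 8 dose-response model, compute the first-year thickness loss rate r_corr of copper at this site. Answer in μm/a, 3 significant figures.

r_corr = 0.565 μm/a

copper: f(T) = +0.126·(T−10) [T≤10 °C] = -0.6048
  Pd branch = 0.0053·Pd^0.26·e^(0.059·RH+f) = 0.2 μm/a
  Sd branch = 0.01025·Sd^0.27·e^(0.036·RH+0.049·T) = 0.3653 μm/a
  r_corr = 0.2 + 0.3653 = 0.5653 μm/a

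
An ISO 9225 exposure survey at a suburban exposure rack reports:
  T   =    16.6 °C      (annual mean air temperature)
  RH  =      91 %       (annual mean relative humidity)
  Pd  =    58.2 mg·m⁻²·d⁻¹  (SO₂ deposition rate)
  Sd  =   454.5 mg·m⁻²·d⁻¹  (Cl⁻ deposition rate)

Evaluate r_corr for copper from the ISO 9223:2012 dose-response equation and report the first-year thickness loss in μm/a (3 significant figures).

copper: T>10 °C ⇒ hinge -0.080·(16.6−10) = -0.5280
  Pd branch = 0.0053·Pd^0.26·e^(0.059·RH+f) = 1.93 μm/a
  Sd branch = 0.01025·Sd^0.27·e^(0.036·RH+0.049·T) = 3.193 μm/a
  r_corr = 1.93 + 3.193 = 5.124 μm/a

r_corr = 5.12 μm/a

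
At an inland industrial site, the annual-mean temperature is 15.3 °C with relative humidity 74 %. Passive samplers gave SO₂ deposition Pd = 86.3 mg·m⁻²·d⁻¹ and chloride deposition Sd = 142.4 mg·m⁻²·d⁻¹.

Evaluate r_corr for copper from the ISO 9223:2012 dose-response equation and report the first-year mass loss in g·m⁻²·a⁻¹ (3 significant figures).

copper: f(T) = -0.080·(T−10) [T>10 °C] = -0.4240
  Pd branch = 0.0053·Pd^0.26·e^(0.059·RH+f) = 0.8702 μm/a
  Cl⁻ term: 0.01025·142.4^0.27·exp(0.036·74+0.049·15.3) = 1.188
  r_corr = 0.8702 + 1.188 = 2.058 μm/a
Convert to mass loss: 2.058 μm/a × 8.96 g/cm³ = 18.44 g·m⁻²·a⁻¹

r_corr = 18.4 g·m⁻²·a⁻¹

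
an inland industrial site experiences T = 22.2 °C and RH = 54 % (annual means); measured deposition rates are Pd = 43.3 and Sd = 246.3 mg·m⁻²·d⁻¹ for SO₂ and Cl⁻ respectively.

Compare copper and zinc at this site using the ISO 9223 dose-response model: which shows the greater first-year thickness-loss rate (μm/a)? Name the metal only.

zinc

copper: f(T) = -0.080·(T−10) [T>10 °C] = -0.9760
  SO₂ term: 0.0053·43.3^0.26·exp(0.059·54-0.9760) = 0.1287
  Sd branch = 0.01025·Sd^0.27·e^(0.036·RH+0.049·T) = 0.94 μm/a
  r_corr = 0.1287 + 0.94 = 1.069 μm/a
zinc: T>10 °C ⇒ hinge -0.071·(22.2−10) = -0.8662
  Pd branch = 0.0129·Pd^0.44·e^(0.046·RH+f) = 0.3414 μm/a
  Sd branch = 0.0175·Sd^0.57·e^(0.008·RH+0.085·T) = 4.105 μm/a
  r_corr = 0.3414 + 4.105 = 4.446 μm/a
Ordering by μm/a: zinc (4.45) > copper (1.07)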